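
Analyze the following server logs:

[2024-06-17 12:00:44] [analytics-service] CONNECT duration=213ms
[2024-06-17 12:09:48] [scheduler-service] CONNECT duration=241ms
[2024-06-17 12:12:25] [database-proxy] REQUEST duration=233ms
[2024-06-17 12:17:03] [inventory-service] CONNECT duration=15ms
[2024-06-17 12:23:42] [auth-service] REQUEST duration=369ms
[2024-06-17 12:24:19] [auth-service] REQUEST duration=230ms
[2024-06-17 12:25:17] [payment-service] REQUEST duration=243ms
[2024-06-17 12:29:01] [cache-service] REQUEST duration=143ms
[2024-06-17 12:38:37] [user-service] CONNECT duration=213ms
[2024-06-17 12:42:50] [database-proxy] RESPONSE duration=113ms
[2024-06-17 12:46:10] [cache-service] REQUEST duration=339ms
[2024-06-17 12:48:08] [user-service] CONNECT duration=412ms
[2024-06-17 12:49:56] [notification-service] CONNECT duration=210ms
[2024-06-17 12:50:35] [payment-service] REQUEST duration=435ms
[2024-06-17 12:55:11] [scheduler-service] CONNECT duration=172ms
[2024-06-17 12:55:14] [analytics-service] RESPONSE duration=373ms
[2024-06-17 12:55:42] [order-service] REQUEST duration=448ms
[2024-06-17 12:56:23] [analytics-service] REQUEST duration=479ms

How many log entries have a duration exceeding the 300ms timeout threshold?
7

To count timeouts:

1. Threshold: 300ms
2. Extract duration from each log entry
3. Count entries where duration > 300
4. Timeout count: 7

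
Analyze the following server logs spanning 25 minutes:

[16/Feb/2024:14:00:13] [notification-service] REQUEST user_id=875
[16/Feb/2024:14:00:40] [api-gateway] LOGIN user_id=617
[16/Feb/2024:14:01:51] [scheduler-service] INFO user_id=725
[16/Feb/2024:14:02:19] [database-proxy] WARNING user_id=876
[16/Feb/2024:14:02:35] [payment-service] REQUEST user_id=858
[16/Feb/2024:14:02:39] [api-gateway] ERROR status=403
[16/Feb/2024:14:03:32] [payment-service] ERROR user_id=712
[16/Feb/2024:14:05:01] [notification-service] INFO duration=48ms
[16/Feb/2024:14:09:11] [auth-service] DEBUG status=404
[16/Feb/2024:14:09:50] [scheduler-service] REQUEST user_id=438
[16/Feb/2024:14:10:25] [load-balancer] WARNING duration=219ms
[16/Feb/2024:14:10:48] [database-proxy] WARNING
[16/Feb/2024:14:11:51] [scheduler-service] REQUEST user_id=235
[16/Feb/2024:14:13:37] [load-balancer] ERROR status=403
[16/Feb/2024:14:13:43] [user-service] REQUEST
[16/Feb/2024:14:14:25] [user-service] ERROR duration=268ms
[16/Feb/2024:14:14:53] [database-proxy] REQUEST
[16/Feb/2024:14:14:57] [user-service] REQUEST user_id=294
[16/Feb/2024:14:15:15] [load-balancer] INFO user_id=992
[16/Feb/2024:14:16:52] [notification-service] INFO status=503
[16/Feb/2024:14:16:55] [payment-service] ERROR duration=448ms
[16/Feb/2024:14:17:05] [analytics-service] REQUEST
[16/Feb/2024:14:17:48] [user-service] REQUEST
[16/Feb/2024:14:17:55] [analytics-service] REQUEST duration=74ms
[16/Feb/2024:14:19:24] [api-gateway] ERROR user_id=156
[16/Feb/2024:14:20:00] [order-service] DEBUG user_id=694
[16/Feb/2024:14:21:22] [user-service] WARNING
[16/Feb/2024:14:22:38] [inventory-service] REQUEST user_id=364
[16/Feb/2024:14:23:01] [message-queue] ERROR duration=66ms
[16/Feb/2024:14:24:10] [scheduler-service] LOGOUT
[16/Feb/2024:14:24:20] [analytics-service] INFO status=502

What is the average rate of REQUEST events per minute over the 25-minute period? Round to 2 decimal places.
0.44

To calculate the rate:

1. Count total REQUEST events: 11
2. Total time period: 25 minutes
3. Rate = 11 / 25 = 0.44 events per minute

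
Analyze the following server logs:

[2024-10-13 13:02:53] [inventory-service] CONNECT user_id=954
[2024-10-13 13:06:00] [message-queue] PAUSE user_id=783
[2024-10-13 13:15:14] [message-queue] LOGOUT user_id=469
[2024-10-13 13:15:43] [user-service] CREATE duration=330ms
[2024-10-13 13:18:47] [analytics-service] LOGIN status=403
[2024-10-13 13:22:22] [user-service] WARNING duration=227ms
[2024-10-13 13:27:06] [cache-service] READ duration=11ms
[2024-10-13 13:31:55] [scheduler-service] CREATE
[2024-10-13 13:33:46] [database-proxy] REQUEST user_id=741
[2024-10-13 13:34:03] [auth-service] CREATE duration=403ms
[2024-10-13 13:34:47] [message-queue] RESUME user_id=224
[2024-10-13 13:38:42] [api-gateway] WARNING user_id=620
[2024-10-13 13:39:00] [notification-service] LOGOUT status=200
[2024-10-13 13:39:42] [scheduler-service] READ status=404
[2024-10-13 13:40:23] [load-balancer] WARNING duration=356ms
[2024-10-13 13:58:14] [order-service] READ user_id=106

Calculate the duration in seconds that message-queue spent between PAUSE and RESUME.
1727

To calculate state duration:

1. Find PAUSE event for message-queue: 2024-10-13 13:06:00
2. Find RESUME event for message-queue: 2024-10-13 13:34:47
3. Calculate duration: 2024-10-13 13:34:47 - 2024-10-13 13:06:00 = 1727 seconds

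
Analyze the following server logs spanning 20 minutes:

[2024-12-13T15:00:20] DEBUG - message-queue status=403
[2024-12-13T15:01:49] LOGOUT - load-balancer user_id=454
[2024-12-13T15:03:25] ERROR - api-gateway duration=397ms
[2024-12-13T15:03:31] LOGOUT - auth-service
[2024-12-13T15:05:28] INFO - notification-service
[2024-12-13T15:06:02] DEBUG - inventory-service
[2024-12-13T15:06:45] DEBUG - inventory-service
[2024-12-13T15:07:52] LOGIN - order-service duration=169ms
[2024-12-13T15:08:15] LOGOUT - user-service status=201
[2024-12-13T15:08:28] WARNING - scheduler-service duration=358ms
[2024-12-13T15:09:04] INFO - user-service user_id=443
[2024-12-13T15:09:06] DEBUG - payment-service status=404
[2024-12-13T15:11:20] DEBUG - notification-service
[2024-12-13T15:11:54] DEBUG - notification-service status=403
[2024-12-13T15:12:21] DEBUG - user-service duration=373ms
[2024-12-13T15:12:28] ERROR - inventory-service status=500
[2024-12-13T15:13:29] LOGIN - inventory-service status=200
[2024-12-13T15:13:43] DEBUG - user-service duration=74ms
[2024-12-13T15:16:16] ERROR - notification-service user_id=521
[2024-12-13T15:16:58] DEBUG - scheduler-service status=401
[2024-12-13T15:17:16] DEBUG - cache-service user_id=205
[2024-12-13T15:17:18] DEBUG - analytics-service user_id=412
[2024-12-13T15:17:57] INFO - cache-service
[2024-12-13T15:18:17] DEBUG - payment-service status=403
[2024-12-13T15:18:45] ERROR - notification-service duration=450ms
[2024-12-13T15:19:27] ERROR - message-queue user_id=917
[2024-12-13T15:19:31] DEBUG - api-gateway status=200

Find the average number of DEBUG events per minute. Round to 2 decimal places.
0.65

To calculate the rate:

1. Count total DEBUG events: 13
2. Total time period: 20 minutes
3. Rate = 13 / 20 = 0.65 events per minute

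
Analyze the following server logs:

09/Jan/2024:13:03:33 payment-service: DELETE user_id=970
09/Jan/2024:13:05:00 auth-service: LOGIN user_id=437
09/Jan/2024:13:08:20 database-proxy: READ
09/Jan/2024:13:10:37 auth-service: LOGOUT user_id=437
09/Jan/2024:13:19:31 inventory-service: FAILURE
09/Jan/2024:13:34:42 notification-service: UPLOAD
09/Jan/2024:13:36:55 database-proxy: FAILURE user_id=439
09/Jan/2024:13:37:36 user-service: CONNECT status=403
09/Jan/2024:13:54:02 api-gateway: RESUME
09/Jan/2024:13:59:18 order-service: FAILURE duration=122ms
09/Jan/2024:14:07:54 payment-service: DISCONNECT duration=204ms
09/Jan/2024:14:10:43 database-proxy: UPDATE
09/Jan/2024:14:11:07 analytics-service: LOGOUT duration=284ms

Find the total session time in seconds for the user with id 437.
337

To calculate session duration:

1. Find LOGIN event for user_id=437: 09/Jan/2024:13:05:00
2. Find LOGOUT event for user_id=437: 09/Jan/2024:13:10:37
3. Session duration: 09/Jan/2024:13:10:37 - 09/Jan/2024:13:05:00 = 337 seconds (5 minutes)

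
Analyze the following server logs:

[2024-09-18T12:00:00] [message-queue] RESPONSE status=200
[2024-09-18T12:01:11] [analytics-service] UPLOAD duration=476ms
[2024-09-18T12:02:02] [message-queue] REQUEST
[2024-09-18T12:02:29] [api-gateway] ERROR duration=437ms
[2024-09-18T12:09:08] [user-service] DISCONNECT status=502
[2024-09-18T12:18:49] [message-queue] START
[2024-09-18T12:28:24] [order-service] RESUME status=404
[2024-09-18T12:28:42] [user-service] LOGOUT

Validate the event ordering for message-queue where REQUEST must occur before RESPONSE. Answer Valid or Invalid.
Invalid

To validate ordering:

1. Required order: REQUEST → RESPONSE
2. Rule: REQUEST must occur before RESPONSE
3. Check actual order of events for message-queue
4. Result: Invalid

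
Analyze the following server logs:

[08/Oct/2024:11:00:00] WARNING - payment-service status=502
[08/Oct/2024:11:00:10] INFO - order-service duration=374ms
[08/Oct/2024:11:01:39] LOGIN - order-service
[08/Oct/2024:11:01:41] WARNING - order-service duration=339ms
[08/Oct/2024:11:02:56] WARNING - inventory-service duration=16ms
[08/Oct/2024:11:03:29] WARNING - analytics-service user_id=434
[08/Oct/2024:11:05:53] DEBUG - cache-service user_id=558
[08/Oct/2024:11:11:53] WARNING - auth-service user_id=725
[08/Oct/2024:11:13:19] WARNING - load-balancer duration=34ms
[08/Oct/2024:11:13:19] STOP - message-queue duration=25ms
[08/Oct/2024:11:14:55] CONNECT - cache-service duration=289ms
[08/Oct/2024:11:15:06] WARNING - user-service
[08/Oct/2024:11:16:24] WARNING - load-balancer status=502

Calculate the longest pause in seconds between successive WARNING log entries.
504

To find the longest gap:

1. Extract all WARNING events in chronological order
2. Calculate time differences between consecutive events
3. Find the maximum difference
4. Longest gap: 504 seconds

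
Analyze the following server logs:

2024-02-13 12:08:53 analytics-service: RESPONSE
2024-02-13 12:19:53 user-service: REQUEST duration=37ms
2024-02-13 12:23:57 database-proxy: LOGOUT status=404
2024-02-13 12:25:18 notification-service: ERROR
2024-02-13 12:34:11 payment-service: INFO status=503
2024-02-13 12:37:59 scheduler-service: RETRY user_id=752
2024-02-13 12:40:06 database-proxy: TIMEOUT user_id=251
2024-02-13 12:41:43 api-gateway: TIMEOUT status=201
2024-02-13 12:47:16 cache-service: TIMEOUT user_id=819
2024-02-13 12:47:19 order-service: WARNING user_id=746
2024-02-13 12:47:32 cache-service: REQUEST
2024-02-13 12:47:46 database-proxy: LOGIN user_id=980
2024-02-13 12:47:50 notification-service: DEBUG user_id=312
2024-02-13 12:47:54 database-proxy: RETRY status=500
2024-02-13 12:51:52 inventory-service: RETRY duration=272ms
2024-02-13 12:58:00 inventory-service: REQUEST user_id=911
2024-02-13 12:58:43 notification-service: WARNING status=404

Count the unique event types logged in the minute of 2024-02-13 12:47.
6

To count unique event types:

1. Filter events in the minute starting at 2024-02-13 12:47
2. Extract event types from matching entries
3. Count unique types: 6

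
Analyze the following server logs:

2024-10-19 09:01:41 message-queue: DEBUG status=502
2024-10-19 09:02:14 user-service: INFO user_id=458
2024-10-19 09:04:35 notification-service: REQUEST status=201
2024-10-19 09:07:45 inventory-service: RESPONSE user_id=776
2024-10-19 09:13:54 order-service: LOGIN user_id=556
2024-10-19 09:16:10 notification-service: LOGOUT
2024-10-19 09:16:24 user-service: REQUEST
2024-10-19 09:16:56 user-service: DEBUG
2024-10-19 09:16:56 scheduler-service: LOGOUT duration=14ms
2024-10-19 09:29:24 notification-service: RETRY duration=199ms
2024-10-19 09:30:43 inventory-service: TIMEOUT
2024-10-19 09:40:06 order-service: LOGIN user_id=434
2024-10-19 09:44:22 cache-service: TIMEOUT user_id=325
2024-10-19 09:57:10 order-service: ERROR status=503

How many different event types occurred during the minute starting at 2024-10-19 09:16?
3

To count unique event types:

1. Filter events in the minute starting at 2024-10-19 09:16
2. Extract event types from matching entries
3. Count unique types: 3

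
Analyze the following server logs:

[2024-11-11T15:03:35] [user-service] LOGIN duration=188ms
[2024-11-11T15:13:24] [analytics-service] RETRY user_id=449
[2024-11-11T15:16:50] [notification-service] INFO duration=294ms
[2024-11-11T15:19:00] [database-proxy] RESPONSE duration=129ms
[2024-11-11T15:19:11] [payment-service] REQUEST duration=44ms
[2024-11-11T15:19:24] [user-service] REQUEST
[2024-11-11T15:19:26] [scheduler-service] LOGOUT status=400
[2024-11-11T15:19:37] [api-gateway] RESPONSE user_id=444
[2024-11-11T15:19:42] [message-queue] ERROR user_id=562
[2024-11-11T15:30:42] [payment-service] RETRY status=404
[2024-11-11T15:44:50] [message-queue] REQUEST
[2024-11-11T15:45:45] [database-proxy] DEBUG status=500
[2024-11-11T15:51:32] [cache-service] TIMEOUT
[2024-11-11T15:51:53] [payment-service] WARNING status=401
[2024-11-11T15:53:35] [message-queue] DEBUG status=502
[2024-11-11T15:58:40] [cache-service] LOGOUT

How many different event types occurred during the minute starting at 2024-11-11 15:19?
4

To count unique event types:

1. Filter events in the minute starting at 2024-11-11 15:19
2. Extract event types from matching entries
3. Count unique types: 4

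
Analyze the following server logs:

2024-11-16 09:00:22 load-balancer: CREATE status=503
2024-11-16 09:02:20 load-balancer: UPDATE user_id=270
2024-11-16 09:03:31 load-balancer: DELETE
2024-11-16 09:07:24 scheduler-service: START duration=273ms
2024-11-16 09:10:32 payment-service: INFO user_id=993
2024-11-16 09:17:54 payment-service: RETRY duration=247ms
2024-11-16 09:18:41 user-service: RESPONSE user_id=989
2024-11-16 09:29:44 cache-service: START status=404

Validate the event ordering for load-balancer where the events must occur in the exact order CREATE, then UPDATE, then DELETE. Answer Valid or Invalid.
Valid

To validate ordering:

1. Required order: CREATE → UPDATE → DELETE
2. Rule: the events must occur in the exact order CREATE, then UPDATE, then DELETE
3. Check actual order of events for load-balancer
4. Result: Valid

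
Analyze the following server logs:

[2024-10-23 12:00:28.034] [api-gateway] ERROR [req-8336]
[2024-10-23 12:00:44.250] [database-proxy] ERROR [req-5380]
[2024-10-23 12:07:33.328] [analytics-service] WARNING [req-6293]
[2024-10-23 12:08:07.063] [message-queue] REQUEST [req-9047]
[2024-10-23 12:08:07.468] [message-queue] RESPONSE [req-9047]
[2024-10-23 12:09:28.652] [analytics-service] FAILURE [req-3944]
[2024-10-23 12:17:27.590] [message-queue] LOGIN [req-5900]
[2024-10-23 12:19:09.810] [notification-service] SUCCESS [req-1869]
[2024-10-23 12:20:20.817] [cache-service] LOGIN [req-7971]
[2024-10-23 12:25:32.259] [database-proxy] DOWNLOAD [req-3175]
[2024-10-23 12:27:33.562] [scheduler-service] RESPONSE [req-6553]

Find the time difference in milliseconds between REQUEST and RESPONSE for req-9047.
405

To calculate latency:

1. Find REQUEST with id req-9047: 2024-10-23 12:08:07.063
2. Find RESPONSE with id req-9047: 2024-10-23 12:08:07.468
3. Latency: 2024-10-23 12:08:07.468 - 2024-10-23 12:08:07.063 = 405ms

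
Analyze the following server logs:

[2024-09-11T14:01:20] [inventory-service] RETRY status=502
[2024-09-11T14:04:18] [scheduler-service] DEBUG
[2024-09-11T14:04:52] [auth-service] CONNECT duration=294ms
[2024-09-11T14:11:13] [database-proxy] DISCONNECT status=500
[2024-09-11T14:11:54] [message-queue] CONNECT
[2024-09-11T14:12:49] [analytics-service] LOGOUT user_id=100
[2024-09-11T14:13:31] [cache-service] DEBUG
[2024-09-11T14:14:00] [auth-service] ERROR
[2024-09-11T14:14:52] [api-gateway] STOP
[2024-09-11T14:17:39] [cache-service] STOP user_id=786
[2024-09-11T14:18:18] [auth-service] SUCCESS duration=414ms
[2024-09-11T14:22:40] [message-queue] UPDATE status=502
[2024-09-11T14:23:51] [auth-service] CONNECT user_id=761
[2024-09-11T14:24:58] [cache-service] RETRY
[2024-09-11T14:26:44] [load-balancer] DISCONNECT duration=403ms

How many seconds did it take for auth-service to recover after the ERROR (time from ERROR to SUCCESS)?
258

To calculate recovery time:

1. Find ERROR event for auth-service: 2024-09-11T14:14:00
2. Find next SUCCESS event for auth-service: 2024-09-11T14:18:18
3. Recovery time: 2024-09-11T14:18:18 - 2024-09-11T14:14:00 = 258 seconds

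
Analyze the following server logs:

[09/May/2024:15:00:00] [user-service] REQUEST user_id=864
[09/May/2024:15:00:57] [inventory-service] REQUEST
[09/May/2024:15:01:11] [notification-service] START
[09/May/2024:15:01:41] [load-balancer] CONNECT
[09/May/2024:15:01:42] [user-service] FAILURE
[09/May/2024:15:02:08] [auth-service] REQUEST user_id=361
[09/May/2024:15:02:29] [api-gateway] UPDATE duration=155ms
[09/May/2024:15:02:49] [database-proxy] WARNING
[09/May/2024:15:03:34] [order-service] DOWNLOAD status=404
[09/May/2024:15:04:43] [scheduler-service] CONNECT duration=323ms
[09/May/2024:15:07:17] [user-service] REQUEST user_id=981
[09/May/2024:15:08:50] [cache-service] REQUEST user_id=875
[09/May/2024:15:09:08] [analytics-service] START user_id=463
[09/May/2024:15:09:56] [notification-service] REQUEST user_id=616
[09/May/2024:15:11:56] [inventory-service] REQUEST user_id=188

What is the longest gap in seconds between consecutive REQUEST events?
309

To find the longest gap:

1. Extract all REQUEST events in chronological order
2. Calculate time differences between consecutive events
3. Find the maximum difference
4. Longest gap: 309 seconds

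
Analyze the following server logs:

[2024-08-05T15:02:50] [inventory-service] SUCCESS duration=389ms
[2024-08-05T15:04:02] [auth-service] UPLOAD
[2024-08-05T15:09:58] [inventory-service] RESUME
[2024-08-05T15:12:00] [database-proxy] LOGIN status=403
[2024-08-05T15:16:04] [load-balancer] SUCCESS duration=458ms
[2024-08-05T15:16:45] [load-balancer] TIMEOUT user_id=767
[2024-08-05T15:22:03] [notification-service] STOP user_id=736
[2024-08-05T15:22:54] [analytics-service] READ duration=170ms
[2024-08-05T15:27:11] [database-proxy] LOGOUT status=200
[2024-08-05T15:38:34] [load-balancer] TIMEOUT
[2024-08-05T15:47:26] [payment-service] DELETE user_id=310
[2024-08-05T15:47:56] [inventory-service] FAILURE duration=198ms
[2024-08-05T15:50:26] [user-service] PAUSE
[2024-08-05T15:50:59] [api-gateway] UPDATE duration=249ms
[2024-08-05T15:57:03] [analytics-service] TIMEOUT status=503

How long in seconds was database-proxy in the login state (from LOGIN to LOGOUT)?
911

To calculate state duration:

1. Find LOGIN event for database-proxy: 2024-08-05T15:12:00
2. Find LOGOUT event for database-proxy: 2024-08-05T15:27:11
3. Calculate duration: 2024-08-05T15:27:11 - 2024-08-05T15:12:00 = 911 seconds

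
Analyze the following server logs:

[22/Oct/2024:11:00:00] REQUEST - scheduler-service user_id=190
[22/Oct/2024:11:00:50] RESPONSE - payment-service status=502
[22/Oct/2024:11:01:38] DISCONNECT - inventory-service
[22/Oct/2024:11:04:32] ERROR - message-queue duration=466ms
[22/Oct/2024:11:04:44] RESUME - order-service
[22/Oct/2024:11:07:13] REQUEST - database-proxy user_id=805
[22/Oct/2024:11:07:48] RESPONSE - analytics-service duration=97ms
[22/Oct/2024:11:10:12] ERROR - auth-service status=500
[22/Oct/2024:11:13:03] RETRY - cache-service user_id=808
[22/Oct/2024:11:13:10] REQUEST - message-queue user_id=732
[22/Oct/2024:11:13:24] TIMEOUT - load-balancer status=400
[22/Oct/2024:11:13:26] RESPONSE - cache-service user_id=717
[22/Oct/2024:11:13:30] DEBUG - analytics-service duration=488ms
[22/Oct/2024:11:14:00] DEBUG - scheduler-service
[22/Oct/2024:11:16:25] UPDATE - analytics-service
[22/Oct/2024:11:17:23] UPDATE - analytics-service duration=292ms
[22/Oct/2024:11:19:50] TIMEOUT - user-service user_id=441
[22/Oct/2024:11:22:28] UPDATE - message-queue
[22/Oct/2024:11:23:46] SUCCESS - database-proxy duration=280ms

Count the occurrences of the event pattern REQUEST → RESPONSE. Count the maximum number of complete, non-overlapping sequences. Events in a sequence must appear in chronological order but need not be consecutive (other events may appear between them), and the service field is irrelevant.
3

To count sequences:

1. Look for pattern: REQUEST → RESPONSE
2. Greedily scan the log in chronological order, matching each sequence element in turn (ignoring service)
3. Each time the full pattern completes, increment the count and restart matching from the next event
4. Complete non-overlapping sequences found: 3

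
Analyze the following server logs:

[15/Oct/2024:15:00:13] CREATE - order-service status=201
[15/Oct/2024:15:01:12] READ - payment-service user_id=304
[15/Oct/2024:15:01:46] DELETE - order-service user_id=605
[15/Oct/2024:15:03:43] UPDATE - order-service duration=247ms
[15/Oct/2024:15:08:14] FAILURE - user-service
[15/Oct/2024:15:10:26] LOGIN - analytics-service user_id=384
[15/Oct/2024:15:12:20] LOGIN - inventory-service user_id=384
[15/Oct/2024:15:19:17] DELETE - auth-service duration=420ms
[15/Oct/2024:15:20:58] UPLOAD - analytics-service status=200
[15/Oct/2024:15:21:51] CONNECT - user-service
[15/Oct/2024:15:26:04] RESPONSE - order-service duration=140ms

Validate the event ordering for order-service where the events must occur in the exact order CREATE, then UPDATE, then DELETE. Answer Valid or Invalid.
Invalid

To validate ordering:

1. Required order: CREATE → UPDATE → DELETE
2. Rule: the events must occur in the exact order CREATE, then UPDATE, then DELETE
3. Check actual order of events for order-service
4. Result: Invalid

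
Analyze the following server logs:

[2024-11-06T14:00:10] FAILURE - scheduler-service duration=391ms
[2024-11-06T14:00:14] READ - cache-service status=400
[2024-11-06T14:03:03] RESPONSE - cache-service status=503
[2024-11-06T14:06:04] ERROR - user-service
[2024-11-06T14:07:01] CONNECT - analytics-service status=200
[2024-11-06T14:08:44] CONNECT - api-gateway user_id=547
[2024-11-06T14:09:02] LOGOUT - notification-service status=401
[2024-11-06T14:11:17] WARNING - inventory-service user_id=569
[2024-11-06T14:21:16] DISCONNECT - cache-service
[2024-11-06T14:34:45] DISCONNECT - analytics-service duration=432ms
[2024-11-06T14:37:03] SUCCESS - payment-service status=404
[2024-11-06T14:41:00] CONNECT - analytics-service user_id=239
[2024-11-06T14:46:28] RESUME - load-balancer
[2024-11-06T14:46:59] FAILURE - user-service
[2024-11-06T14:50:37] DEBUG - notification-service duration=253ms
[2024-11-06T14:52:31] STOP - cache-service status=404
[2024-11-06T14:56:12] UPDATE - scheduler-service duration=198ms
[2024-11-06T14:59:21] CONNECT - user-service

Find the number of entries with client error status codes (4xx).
4

To find matching entries:

1. Pattern to match: client error status codes (4xx)
2. Scan each log entry for the pattern
3. Count matches: 4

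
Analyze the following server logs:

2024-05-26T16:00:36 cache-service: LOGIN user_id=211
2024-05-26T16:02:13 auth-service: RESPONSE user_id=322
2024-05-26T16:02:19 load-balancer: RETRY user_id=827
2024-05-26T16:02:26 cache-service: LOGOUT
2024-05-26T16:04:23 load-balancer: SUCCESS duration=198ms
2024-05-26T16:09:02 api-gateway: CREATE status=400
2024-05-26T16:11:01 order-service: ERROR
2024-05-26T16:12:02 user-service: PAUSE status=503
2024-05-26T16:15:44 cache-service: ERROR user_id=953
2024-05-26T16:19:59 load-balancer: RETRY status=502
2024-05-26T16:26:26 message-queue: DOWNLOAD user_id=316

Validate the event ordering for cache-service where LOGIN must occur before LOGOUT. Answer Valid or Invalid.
Valid

To validate ordering:

1. Required order: LOGIN → LOGOUT
2. Rule: LOGIN must occur before LOGOUT
3. Check actual order of events for cache-service
4. Result: Valid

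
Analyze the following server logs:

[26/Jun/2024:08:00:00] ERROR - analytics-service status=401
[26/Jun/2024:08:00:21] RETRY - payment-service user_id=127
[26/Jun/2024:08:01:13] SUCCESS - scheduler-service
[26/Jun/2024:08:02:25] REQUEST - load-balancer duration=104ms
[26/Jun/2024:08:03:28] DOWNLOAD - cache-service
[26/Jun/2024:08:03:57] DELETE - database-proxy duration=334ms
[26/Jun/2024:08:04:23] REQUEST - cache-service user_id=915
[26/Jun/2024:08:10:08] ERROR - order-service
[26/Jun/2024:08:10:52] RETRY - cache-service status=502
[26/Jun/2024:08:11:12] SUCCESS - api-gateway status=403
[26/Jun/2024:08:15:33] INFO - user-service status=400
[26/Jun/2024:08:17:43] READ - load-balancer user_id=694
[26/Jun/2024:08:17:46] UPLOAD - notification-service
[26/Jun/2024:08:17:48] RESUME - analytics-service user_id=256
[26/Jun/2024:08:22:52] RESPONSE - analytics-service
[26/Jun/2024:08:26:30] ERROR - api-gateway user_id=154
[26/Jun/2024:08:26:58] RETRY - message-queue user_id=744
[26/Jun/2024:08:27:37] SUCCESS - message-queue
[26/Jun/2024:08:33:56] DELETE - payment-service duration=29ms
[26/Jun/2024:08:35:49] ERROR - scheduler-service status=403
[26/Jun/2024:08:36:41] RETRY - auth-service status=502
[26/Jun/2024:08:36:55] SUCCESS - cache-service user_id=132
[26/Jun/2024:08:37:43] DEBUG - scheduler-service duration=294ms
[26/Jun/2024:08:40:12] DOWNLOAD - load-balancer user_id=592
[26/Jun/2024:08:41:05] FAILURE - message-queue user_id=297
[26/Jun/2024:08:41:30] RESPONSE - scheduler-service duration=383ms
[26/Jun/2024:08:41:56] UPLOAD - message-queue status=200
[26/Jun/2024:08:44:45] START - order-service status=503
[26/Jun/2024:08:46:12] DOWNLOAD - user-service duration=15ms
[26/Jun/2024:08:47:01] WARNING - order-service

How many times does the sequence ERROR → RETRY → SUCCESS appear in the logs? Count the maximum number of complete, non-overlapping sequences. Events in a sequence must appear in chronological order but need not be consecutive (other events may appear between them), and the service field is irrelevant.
4

To count sequences:

1. Look for pattern: ERROR → RETRY → SUCCESS
2. Greedily scan the log in chronological order, matching each sequence element in turn (ignoring service)
3. Each time the full pattern completes, increment the count and restart matching from the next event
4. Complete non-overlapping sequences found: 4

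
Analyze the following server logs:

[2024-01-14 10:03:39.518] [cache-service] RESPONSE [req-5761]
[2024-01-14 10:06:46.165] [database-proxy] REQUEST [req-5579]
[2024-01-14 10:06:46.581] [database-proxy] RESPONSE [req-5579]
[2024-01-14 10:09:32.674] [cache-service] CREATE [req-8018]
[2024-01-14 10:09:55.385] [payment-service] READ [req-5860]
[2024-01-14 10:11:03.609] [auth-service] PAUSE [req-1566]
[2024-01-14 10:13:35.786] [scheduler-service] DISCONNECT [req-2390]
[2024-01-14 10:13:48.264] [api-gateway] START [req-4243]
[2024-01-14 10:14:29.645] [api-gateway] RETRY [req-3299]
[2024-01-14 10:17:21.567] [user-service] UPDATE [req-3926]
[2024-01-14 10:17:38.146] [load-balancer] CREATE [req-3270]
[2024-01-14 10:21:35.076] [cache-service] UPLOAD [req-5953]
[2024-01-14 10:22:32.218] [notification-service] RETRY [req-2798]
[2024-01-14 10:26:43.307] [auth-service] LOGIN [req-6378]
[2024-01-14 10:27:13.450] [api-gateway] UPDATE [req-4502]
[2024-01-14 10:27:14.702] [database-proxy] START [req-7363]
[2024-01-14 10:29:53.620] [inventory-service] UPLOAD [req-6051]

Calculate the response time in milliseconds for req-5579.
416

To calculate latency:

1. Find REQUEST with id req-5579: 2024-01-14 10:06:46.165
2. Find RESPONSE with id req-5579: 2024-01-14 10:06:46.581
3. Latency: 2024-01-14 10:06:46.581 - 2024-01-14 10:06:46.165 = 416ms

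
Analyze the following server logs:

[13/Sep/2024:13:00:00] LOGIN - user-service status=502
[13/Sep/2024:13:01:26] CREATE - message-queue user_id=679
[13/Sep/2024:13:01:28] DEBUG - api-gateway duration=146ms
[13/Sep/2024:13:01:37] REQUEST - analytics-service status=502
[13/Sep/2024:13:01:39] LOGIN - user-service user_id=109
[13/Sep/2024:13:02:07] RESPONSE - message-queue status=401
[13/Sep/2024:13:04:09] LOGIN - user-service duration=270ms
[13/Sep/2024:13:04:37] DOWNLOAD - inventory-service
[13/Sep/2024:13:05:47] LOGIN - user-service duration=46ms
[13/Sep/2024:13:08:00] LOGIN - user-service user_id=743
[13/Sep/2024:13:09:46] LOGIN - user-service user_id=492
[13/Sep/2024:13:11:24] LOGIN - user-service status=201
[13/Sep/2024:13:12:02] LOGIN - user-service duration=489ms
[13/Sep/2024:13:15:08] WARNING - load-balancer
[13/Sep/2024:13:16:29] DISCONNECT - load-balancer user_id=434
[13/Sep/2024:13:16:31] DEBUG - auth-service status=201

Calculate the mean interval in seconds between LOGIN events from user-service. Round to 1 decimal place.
103.1

To calculate average interval:

1. Find all LOGIN events for user-service in order
2. Calculate time gaps between consecutive events
3. Compute mean of gaps: 722 / 7 = 103.1 seconds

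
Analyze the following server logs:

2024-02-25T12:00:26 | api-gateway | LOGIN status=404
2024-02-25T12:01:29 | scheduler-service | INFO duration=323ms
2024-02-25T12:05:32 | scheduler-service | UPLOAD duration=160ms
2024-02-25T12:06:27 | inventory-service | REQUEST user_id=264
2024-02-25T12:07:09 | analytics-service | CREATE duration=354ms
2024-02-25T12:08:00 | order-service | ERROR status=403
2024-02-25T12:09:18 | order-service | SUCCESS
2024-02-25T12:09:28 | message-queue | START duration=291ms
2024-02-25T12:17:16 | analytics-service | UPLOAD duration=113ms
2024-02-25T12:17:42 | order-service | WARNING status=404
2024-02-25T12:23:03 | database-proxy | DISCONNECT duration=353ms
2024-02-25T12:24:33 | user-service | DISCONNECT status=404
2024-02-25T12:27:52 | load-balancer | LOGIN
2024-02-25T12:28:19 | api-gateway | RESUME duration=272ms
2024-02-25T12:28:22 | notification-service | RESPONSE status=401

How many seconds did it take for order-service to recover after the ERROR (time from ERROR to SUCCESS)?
78

To calculate recovery time:

1. Find ERROR event for order-service: 2024-02-25T12:08:00
2. Find next SUCCESS event for order-service: 2024-02-25T12:09:18
3. Recovery time: 2024-02-25T12:09:18 - 2024-02-25T12:08:00 = 78 seconds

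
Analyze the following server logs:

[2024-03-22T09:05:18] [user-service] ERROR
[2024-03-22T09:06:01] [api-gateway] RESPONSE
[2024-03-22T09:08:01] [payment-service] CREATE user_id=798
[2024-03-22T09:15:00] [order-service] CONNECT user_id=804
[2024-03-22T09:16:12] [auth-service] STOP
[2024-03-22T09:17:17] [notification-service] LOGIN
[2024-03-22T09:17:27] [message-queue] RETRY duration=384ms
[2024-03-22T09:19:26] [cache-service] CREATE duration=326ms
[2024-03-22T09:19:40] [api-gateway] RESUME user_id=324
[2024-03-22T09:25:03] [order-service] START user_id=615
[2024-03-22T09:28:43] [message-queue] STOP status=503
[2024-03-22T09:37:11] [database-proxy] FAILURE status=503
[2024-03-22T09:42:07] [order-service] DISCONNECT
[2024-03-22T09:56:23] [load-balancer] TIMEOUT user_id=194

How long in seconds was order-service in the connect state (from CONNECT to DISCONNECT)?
1627

To calculate state duration:

1. Find CONNECT event for order-service: 2024-03-22T09:15:00
2. Find DISCONNECT event for order-service: 2024-03-22T09:42:07
3. Calculate duration: 2024-03-22T09:42:07 - 2024-03-22T09:15:00 = 1627 seconds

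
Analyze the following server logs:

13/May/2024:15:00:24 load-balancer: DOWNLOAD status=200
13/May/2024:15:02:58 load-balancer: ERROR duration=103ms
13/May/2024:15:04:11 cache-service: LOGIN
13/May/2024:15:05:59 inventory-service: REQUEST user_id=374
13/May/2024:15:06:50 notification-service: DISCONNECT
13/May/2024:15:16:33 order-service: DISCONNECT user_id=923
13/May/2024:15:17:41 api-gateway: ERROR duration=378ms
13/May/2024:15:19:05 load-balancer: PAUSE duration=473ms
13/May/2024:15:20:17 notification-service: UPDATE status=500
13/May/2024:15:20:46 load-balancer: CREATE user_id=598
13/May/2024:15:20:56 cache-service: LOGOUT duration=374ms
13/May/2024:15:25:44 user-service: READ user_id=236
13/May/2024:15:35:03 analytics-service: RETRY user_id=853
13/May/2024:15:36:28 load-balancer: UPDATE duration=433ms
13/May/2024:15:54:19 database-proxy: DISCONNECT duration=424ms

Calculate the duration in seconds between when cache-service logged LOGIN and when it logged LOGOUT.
1005

To find the time between events:

1. Locate the first LOGIN event for cache-service: 13/May/2024:15:04:11
2. Locate the first LOGOUT event for cache-service: 13/May/2024:15:20:56
3. Calculate the difference: 13/May/2024:15:20:56 - 13/May/2024:15:04:11 = 1005 seconds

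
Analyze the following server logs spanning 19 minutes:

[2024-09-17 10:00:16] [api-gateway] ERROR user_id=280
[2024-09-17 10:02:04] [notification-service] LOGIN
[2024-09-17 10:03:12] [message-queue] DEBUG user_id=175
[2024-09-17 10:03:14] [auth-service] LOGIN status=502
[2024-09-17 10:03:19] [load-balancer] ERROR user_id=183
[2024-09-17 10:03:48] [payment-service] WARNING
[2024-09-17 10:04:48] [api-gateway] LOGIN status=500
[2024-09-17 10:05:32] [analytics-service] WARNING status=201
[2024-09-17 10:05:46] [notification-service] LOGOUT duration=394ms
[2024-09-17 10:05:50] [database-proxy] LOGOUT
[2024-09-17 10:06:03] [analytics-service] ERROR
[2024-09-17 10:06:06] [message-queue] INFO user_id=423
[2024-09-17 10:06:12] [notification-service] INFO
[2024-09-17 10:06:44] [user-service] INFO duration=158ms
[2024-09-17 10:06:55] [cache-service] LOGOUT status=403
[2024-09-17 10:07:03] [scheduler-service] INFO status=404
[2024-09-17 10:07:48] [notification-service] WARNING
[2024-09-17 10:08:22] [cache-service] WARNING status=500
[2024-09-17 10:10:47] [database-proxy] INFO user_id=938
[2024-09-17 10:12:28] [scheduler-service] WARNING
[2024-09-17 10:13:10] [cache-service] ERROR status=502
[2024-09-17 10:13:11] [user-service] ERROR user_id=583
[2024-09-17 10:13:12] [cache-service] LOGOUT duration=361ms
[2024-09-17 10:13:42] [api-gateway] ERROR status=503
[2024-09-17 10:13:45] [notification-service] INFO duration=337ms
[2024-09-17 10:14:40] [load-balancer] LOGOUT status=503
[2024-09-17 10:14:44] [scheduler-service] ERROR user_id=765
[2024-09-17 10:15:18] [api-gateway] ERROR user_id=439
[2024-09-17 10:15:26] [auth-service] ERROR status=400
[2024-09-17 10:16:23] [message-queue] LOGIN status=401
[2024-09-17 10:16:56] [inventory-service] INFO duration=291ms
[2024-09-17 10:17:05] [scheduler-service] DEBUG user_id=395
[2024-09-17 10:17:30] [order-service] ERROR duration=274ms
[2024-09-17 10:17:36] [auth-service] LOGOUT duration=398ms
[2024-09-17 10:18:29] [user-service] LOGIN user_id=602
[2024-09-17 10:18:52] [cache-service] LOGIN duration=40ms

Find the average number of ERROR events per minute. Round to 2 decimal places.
0.53

To calculate the rate:

1. Count total ERROR events: 10
2. Total time period: 19 minutes
3. Rate = 10 / 19 = 0.53 events per minute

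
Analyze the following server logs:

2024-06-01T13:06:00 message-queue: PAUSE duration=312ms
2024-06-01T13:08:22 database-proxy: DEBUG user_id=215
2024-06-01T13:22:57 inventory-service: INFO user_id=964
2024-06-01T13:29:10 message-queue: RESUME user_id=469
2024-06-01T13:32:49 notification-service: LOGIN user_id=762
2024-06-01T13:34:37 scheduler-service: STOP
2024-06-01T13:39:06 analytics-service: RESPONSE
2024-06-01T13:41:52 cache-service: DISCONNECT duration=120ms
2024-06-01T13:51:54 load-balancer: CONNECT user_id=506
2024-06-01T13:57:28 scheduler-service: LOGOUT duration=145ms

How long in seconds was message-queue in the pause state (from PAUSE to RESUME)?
1390

To calculate state duration:

1. Find PAUSE event for message-queue: 2024-06-01T13:06:00
2. Find RESUME event for message-queue: 2024-06-01T13:29:10
3. Calculate duration: 2024-06-01T13:29:10 - 2024-06-01T13:06:00 = 1390 seconds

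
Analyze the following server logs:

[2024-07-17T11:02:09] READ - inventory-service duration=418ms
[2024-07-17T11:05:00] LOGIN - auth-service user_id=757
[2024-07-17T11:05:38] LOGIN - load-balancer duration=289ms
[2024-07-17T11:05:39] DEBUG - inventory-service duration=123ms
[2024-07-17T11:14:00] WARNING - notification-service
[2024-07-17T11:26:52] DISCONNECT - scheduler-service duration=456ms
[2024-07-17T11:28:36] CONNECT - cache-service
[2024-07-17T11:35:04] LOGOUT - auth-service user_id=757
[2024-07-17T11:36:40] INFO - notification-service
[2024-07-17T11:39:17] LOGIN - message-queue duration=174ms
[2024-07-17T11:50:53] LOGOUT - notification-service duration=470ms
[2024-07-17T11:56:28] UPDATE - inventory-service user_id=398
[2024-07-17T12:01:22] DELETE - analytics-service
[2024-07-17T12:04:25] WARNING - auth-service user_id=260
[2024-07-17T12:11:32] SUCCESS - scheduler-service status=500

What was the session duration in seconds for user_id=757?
1804

To calculate session duration:

1. Find LOGIN event for user_id=757: 2024-07-17T11:05:00
2. Find LOGOUT event for user_id=757: 2024-07-17T11:35:04
3. Session duration: 2024-07-17T11:35:04 - 2024-07-17T11:05:00 = 1804 seconds (30 minutes)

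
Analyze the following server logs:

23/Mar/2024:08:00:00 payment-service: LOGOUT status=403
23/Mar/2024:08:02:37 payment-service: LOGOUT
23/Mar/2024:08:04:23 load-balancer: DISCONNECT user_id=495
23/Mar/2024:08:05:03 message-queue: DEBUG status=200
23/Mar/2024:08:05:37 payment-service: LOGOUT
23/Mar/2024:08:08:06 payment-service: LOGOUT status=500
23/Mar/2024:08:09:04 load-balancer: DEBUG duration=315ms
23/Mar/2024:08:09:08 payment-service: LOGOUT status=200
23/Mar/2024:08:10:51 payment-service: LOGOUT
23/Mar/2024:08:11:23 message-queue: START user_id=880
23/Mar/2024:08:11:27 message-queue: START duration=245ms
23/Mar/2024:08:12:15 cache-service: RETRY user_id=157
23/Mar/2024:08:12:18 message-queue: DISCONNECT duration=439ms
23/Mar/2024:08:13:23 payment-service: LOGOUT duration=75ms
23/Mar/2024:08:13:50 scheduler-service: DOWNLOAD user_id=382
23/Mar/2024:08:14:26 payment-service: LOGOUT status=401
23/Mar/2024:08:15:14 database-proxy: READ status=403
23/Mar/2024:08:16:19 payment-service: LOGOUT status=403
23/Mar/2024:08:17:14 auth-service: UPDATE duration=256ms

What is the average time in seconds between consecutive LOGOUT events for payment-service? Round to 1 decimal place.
122.4

To calculate average interval:

1. Find all LOGOUT events for payment-service in order
2. Calculate time gaps between consecutive events
3. Compute mean of gaps: 979 / 8 = 122.4 seconds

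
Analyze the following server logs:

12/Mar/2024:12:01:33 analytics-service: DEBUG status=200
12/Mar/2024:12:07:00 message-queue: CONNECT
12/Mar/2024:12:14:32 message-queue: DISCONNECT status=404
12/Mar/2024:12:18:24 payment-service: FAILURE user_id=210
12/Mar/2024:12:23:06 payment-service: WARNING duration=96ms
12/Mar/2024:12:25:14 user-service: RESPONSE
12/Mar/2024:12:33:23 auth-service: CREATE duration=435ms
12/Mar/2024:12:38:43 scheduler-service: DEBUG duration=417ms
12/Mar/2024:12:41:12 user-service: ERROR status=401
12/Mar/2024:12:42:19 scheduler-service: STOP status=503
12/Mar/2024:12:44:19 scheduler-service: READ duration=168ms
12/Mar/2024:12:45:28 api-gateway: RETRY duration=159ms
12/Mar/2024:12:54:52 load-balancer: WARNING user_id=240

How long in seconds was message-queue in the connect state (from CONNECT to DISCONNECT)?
452

To calculate state duration:

1. Find CONNECT event for message-queue: 12/Mar/2024:12:07:00
2. Find DISCONNECT event for message-queue: 12/Mar/2024:12:14:32
3. Calculate duration: 12/Mar/2024:12:14:32 - 12/Mar/2024:12:07:00 = 452 seconds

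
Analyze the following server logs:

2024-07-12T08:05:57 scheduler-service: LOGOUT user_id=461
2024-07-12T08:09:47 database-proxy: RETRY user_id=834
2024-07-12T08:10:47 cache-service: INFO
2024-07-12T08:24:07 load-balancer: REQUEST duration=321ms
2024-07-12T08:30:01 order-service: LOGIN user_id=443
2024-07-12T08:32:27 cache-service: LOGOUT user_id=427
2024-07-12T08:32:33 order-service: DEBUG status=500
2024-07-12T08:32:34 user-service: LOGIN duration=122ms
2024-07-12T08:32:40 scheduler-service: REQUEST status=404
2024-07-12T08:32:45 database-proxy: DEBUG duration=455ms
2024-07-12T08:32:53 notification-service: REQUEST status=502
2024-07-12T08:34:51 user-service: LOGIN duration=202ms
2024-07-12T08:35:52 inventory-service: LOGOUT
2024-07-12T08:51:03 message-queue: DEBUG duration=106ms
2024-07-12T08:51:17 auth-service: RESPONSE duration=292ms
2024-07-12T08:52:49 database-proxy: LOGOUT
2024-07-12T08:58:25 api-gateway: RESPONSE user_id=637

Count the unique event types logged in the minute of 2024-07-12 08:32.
4

To count unique event types:

1. Filter events in the minute starting at 2024-07-12 08:32
2. Extract event types from matching entries
3. Count unique types: 4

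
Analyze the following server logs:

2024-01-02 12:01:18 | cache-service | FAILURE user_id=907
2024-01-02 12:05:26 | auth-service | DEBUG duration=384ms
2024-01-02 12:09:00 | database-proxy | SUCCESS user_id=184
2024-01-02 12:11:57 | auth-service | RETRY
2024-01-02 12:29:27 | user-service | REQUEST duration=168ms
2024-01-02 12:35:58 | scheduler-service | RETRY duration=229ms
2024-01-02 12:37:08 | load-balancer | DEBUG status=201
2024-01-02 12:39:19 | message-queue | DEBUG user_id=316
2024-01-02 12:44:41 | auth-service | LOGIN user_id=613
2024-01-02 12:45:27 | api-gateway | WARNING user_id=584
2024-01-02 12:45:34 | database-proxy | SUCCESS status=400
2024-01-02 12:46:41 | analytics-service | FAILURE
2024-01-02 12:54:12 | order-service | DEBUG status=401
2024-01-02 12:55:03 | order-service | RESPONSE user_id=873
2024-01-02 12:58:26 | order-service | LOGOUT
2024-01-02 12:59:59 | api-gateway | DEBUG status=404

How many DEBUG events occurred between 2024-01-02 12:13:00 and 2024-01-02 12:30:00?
0

To count events in the time window:

1. Window boundaries: 2024-01-02 12:13:00 to 2024-01-02 12:30:00
2. Filter for DEBUG events within this window
3. Count matching events: 0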